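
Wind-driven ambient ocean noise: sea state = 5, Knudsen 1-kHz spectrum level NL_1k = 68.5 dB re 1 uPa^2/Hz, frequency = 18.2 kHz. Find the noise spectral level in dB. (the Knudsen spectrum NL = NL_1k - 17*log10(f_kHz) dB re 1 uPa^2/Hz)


NL = NL_1k - 17*log10(f_kHz) = 68.5 - 17*log10(18.2) = 68.5 - (21.42) = 47.08

47.08 dB


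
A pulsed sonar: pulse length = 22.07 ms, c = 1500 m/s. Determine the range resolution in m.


16.5525 m


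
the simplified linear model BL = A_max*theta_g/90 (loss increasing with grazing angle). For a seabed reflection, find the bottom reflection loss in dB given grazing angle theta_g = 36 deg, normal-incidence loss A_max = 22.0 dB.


BL = A_max * theta_g / 90 = 22.0 * 36 / 90 = 8.8

8.8 dB


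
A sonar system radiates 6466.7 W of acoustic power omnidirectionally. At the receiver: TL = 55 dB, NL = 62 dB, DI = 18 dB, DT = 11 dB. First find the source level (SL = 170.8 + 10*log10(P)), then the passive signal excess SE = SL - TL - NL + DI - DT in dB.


Step 1: SL = 170.8 + 10*log10(6466.7) = 208.91 dB
Step 2: SE = SL - TL - NL + DI - DT = 208.91 - 55 - 62 + 18 - 11 = 98.91

98.91 dB


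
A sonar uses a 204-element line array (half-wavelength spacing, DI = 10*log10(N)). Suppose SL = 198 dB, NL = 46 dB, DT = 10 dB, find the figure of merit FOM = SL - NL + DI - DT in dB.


Step 1: DI = 10*log10(204) = 23.1 dB
Step 2: FOM = SL - NL + DI - DT = 198 - 46 + 23.1 - 10 = 165.1

165.1 dB


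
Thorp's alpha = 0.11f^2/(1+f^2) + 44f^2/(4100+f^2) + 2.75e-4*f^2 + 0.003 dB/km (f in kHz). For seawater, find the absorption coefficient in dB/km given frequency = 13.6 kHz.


f^2 = 184.96
alpha = 0.11*184.96/(1+184.96) + 44*184.96/(4100+184.96) + 2.75e-4*184.96 + 0.003 = 2.063

2.063 dB/km


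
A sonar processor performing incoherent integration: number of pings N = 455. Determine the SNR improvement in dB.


Gain = 5*log10(455) = 13.29

13.29 dB


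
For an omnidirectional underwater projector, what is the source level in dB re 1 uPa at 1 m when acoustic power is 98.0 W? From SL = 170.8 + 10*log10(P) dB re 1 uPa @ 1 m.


190.71 dB


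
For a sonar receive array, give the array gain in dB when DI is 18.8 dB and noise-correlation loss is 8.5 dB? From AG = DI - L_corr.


AG = DI - L_corr = 18.8 - 8.5 = 10.3

10.3 dB


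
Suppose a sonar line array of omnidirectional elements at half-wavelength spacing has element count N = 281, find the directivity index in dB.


DI = 10*log10(281) = 24.49

24.49 dB


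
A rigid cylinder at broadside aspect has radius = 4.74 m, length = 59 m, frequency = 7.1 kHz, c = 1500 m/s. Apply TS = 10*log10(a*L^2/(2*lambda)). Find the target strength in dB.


lambda = 1500/7100 = 0.21127 m
TS = 10*log10(4.74*59^2/(2*0.21127)) = 45.92

45.92 dB


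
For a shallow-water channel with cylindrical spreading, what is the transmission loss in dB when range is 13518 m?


TL = 10*log10(13518) = 41.31

41.31 dB


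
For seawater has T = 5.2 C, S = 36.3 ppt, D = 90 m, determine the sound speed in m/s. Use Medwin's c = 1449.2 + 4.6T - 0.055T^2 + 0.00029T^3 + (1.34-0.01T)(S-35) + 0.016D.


c = 1449.2 + 4.6*5.2 - 0.055*5.2^2 + 0.00029*5.2^3 + (1.34 - 0.01*5.2)*(36.3 - 35) + 0.016*90 = 1474.79

1474.79 m/s


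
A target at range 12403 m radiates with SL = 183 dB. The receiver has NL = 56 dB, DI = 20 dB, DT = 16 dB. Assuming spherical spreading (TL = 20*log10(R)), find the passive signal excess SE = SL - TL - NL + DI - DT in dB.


49.13 dB


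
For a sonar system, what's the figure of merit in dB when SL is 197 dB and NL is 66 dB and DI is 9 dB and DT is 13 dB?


127 dB


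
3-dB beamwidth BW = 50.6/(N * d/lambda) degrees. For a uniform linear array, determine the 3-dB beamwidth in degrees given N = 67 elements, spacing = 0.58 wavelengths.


BW = 50.6 / (67 * 0.58) = 50.6 / 38.86 = 1.3

1.3 deg


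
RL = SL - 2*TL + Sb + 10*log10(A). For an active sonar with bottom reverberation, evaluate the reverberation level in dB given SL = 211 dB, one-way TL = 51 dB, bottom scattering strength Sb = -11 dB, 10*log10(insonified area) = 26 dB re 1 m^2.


RL = SL - 2*TL + Sb + 10*log10(A) = 211 - 2*51 + (-11) + 26 = 124

124 dB


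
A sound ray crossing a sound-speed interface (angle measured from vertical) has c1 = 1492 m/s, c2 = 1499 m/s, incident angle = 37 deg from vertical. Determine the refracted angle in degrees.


37.2 deg


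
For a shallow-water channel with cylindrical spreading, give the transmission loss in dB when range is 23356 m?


43.68 dB


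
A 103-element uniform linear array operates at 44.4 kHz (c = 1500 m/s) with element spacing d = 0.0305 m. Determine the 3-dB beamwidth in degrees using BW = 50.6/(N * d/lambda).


0.54 deg


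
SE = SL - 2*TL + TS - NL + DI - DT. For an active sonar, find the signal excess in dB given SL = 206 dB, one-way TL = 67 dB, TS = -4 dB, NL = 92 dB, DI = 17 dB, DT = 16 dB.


SE = SL - 2*TL + TS - NL + DI - DT = 206 - 2*67 + (-4) - 92 + 17 - 16 = -23

-23 dB


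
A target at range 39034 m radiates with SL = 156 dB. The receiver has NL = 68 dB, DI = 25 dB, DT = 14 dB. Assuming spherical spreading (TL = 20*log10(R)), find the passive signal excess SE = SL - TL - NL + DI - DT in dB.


Step 1: TL = 20*log10(39034) = 91.83 dB
Step 2: SE = 156 - 91.83 - 68 + 25 - 14 = 7.17

7.17 dB


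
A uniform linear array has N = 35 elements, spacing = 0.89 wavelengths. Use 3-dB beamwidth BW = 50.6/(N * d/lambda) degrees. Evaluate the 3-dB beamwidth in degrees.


1.62 deg


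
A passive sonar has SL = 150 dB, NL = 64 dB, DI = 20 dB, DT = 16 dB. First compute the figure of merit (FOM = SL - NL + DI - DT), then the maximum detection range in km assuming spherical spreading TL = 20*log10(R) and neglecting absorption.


Step 1: FOM = SL - NL + DI - DT = 150 - 64 + 20 - 16 = 90 dB
Step 2: at max range FOM = TL = 20*log10(R), so R = 10^(90/20) = 31622.78 m = 31.62 km

31.62 km


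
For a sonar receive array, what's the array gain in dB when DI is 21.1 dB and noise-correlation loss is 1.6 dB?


AG = DI - L_corr = 21.1 - 1.6 = 19.5

19.5 dB


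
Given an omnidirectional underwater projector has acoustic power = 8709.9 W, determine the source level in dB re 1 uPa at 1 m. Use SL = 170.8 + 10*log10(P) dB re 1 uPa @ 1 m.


210.2 dB


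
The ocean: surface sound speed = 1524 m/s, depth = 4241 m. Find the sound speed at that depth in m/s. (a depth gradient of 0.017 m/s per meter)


c = 1524 + 0.017 * 4241 = 1596.097

1596.097 m/s


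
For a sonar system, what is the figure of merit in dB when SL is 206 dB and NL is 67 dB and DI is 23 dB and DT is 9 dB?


FOM = SL - NL + DI - DT = 206 - 67 + 23 - 9 = 153

153 dB


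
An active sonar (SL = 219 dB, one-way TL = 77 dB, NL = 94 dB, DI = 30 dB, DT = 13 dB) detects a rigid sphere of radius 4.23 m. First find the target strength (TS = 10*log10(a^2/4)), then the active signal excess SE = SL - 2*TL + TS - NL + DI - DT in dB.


Step 1: TS = 10*log10(4.23^2/4) = 6.51 dB
Step 2: SE = SL - 2*TL + TS - NL + DI - DT = 219 - 2*77 + (6.51) - 94 + 30 - 13 = -5.49

-5.49 dB


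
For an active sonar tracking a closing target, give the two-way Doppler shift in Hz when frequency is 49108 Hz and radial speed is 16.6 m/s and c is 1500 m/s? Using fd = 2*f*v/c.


fd = 2*f*v/c = 2 * 49108 * 16.6 / 1500 = 1086.92

1086.92 Hz


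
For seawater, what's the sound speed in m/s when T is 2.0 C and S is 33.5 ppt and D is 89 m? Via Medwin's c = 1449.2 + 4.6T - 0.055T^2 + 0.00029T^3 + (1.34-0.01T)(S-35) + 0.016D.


c = 1449.2 + 4.6*2.0 - 0.055*2.0^2 + 0.00029*2.0^3 + (1.34 - 0.01*2.0)*(33.5 - 35) + 0.016*89 = 1457.63

1457.63 m/s


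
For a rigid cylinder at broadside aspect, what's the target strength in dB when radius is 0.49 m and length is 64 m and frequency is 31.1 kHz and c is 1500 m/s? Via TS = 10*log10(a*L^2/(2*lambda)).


lambda = 1500/31100 = 0.04823 m
TS = 10*log10(0.49*64^2/(2*0.04823)) = 43.18

43.18 dB


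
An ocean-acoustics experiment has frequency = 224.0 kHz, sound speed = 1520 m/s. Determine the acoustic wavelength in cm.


0.68 cm


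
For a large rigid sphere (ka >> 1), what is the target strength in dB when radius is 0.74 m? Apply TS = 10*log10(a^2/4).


TS = 10*log10(0.74^2 / 4) = 10*log10(0.1369) = -8.64

-8.64 dB


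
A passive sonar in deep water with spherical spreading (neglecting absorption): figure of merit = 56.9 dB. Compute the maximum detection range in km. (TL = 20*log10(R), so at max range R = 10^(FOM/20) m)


0.7 km


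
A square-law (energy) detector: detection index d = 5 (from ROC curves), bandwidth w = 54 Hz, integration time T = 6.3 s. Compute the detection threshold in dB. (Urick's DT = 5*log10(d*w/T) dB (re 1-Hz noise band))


DT = 5*log10(d*w/T) = 5*log10(5 * 54 / 6.3) = 5*log10(42.86) = 8.16

8.16 dB


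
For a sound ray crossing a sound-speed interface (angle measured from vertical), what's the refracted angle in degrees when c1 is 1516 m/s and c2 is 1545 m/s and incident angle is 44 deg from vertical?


sin(theta2) = (c2/c1)*sin(theta1) = (1545/1516)*sin(44 deg) = 0.70795
theta2 = arcsin(0.70795) = 45.07

45.07 deg


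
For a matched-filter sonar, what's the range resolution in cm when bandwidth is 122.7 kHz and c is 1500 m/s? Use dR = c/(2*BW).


dR = c/(2*BW) = 1500 / (2 * 122.7e3) = 0.0061 m = 0.61 cm

0.61 cm


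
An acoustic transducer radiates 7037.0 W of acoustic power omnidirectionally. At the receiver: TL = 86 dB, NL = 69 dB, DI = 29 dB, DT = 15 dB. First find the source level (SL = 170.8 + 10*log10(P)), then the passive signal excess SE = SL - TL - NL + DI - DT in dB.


Step 1: SL = 170.8 + 10*log10(7037.0) = 209.27 dB
Step 2: SE = SL - TL - NL + DI - DT = 209.27 - 86 - 69 + 29 - 15 = 68.27

68.27 dB


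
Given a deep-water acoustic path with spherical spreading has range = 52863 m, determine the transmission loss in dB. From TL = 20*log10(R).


94.46 dB


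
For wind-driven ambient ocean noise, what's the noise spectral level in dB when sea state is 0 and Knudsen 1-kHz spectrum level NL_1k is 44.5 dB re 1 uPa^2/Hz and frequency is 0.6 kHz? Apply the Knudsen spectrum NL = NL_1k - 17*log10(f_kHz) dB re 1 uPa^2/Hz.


NL = NL_1k - 17*log10(f_kHz) = 44.5 - 17*log10(0.6) = 44.5 - (-3.77) = 48.27

48.27 dB


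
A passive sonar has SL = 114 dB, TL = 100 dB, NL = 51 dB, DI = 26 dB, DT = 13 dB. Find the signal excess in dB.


-24 dB


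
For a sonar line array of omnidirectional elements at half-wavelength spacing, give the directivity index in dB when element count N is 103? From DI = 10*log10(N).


DI = 10*log10(103) = 20.13

20.13 dB


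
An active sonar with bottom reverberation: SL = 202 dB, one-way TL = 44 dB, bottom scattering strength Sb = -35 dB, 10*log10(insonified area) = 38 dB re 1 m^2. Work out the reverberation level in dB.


RL = SL - 2*TL + Sb + 10*log10(A) = 202 - 2*44 + (-35) + 38 = 117

117 dB


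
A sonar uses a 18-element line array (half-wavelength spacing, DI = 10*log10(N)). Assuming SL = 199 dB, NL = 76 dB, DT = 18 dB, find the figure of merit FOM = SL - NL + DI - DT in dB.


117.55 dB


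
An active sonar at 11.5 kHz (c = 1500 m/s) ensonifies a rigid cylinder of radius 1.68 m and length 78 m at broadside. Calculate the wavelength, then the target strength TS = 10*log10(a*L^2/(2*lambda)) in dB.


Step 1: lambda = c/f = 1500/11500 = 0.13043 m
Step 2: TS = 10*log10(a*L^2/(2*lambda)) = 10*log10(1.68*78^2/(2*0.13043)) = 45.93

45.93 dB


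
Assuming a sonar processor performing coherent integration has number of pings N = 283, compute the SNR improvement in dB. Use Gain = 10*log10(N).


24.52 dB


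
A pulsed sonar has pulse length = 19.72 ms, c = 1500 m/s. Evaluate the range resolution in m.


14.79 m


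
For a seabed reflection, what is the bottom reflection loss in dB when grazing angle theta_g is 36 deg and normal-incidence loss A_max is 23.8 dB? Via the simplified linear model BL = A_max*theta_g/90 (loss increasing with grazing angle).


BL = A_max * theta_g / 90 = 23.8 * 36 / 90 = 9.52

9.52 dB


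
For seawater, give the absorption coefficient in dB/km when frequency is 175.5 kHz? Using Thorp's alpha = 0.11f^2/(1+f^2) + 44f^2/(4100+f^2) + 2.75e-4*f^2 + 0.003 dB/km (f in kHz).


47.414 dB/km


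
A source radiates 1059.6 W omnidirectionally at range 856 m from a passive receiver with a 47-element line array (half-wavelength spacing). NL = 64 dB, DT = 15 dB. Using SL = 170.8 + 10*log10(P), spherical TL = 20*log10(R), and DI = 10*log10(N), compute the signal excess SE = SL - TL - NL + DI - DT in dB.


Step 1: SL = 170.8 + 10*log10(1059.6) = 201.05 dB
Step 2: TL = 20*log10(856) = 58.65 dB
Step 3: DI = 10*log10(47) = 16.72 dB
Step 4: SE = SL - TL - NL + DI - DT = 201.05 - 58.65 - 64 + 16.72 - 15 = 80.12

80.12 dB


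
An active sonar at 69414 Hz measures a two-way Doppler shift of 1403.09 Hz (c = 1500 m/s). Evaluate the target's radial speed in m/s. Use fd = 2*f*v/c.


From fd = 2*f*v/c, v = c*fd/(2*f) = 1500 * 1403.09 / (2*69414) = 15.16

15.16 m/s


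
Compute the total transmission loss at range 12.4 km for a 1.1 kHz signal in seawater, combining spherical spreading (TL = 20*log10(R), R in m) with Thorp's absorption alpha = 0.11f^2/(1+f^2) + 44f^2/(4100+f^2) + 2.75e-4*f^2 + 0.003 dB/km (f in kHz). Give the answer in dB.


82.82 dB


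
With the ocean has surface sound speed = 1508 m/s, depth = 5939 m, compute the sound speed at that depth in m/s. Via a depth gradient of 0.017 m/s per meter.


c = 1508 + 0.017 * 5939 = 1608.963

1608.963 m/s


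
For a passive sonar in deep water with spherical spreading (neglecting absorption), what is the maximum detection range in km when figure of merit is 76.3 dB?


6.53 km


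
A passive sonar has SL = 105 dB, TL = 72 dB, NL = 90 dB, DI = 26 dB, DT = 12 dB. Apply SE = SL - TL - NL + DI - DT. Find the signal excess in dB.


SE = SL - TL - NL + DI - DT = 105 - 72 - 90 + 26 - 12 = -43

-43 dB


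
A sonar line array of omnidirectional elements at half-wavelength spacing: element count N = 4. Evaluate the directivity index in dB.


6.02 dB


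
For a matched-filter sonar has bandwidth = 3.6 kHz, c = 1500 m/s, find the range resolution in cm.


dR = c/(2*BW) = 1500 / (2 * 3.6e3) = 0.2083 m = 20.83 cm

20.83 cm


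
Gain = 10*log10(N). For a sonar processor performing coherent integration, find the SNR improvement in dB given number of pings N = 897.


29.53 dB


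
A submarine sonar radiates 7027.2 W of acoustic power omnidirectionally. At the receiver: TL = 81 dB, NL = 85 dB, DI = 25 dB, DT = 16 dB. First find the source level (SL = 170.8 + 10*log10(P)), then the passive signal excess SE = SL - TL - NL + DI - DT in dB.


Step 1: SL = 170.8 + 10*log10(7027.2) = 209.27 dB
Step 2: SE = SL - TL - NL + DI - DT = 209.27 - 81 - 85 + 25 - 16 = 52.27

52.27 dB


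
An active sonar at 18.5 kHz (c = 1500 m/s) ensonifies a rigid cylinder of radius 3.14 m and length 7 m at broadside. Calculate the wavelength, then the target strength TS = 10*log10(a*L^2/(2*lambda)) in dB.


Step 1: lambda = c/f = 1500/18500 = 0.08108 m
Step 2: TS = 10*log10(a*L^2/(2*lambda)) = 10*log10(3.14*7^2/(2*0.08108)) = 29.77

29.77 dB


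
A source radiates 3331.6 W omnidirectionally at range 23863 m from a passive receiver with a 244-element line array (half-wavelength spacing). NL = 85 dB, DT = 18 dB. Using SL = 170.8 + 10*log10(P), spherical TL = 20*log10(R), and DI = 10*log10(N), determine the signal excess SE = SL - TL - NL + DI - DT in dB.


39.35 dB


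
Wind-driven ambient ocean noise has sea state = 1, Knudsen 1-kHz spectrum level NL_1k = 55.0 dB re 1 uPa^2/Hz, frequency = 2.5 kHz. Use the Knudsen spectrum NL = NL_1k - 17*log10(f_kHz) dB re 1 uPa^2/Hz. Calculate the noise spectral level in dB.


48.24 dB


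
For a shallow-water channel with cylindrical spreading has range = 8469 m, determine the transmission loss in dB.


TL = 10*log10(8469) = 39.28

39.28 dB


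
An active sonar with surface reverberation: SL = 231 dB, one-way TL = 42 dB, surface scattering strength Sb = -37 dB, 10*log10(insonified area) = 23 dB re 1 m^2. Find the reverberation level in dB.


RL = SL - 2*TL + Sb + 10*log10(A) = 231 - 2*42 + (-37) + 23 = 133

133 dB


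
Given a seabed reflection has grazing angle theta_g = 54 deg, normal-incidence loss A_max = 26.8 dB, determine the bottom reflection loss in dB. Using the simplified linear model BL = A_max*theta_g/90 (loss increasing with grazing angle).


BL = A_max * theta_g / 90 = 26.8 * 54 / 90 = 16.08

16.08 dB


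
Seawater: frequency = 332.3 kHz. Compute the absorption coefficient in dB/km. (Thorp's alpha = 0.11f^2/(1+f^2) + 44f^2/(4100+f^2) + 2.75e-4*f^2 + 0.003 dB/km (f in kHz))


f^2 = 110423.29
alpha = 0.11*110423.29/(1+110423.29) + 44*110423.29/(4100+110423.29) + 2.75e-4*110423.29 + 0.003 = 72.904

72.904 dB/km


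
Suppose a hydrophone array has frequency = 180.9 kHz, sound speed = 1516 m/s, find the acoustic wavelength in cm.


0.84 cm


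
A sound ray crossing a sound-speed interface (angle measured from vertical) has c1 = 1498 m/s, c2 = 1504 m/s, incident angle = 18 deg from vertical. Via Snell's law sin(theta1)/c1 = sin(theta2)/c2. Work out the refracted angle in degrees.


sin(theta2) = (c2/c1)*sin(theta1) = (1504/1498)*sin(18 deg) = 0.31025
theta2 = arcsin(0.31025) = 18.07

18.07 deg


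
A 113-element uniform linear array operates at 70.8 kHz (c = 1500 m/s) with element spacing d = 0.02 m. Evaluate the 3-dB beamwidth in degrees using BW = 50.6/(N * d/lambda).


Step 1: lambda = 1500/70800 = 0.02119 m
Step 2: d/lambda = 0.02/0.02119 = 0.9438
Step 3: BW = 50.6/(N * d/lambda) = 50.6/(113 * 0.9438) = 0.47

0.47 deg


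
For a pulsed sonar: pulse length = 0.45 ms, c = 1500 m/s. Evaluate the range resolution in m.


0.3375 m


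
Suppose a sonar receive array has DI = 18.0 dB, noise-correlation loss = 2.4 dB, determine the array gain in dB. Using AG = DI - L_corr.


AG = DI - L_corr = 18.0 - 2.4 = 15.6

15.6 dB


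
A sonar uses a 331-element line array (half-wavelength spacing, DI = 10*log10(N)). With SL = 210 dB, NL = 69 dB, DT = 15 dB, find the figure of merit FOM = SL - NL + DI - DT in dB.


Step 1: DI = 10*log10(331) = 25.2 dB
Step 2: FOM = SL - NL + DI - DT = 210 - 69 + 25.2 - 15 = 151.2

151.2 dB


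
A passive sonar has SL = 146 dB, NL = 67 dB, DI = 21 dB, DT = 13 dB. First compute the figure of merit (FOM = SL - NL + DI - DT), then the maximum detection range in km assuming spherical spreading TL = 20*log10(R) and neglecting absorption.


Step 1: FOM = SL - NL + DI - DT = 146 - 67 + 21 - 13 = 87 dB
Step 2: at max range FOM = TL = 20*log10(R), so R = 10^(87/20) = 22387.21 m = 22.39 km

22.39 km


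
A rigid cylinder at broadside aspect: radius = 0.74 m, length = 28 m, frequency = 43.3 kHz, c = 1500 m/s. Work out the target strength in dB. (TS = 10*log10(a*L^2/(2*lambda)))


39.23 dB


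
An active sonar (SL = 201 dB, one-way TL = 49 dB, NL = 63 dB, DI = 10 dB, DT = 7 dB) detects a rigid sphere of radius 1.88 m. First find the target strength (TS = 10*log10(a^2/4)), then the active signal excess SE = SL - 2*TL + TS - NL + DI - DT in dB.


Step 1: TS = 10*log10(1.88^2/4) = -0.54 dB
Step 2: SE = SL - 2*TL + TS - NL + DI - DT = 201 - 2*49 + (-0.54) - 63 + 10 - 7 = 42.46

42.46 dB


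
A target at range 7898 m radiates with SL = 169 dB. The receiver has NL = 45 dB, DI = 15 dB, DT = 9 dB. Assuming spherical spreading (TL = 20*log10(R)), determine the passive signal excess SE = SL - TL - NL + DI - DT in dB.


Step 1: TL = 20*log10(7898) = 77.95 dB
Step 2: SE = 169 - 77.95 - 45 + 15 - 9 = 52.05

52.05 dB


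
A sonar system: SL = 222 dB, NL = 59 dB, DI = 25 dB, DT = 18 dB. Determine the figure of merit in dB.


170 dB


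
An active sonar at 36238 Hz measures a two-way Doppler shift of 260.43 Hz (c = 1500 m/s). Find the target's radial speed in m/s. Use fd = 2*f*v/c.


5.39 m/s


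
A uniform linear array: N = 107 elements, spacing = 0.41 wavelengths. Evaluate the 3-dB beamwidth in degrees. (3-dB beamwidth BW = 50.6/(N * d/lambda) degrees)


1.15 deg


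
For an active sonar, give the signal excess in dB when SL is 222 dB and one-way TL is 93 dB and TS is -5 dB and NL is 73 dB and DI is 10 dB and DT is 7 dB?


SE = SL - 2*TL + TS - NL + DI - DT = 222 - 2*93 + (-5) - 73 + 10 - 7 = -39

-39 dB


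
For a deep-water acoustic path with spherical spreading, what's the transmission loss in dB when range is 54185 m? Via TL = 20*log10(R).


TL = 20*log10(54185) = 94.68

94.68 dB


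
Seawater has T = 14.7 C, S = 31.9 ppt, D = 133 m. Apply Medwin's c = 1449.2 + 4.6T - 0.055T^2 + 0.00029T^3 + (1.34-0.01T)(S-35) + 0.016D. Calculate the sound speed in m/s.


c = 1449.2 + 4.6*14.7 - 0.055*14.7^2 + 0.00029*14.7^3 + (1.34 - 0.01*14.7)*(31.9 - 35) + 0.016*133 = 1504.29

1504.29 m/s


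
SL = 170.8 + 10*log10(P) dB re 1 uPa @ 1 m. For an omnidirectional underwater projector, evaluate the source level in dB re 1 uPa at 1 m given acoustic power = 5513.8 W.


SL = 170.8 + 10*log10(5513.8) = 170.8 + 37.41 = 208.21

208.21 dB


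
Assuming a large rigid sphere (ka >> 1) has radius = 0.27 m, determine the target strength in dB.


TS = 10*log10(0.27^2 / 4) = 10*log10(0.018225) = -17.39

-17.39 dB


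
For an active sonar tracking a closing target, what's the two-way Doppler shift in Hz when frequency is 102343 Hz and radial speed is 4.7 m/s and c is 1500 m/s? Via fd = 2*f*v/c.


fd = 2*f*v/c = 2 * 102343 * 4.7 / 1500 = 641.35

641.35 Hz


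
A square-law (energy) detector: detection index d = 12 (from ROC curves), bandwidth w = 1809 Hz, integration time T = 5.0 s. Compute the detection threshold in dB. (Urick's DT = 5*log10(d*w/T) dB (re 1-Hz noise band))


DT = 5*log10(d*w/T) = 5*log10(12 * 1809 / 5.0) = 5*log10(4341.6) = 18.19

18.19 dB


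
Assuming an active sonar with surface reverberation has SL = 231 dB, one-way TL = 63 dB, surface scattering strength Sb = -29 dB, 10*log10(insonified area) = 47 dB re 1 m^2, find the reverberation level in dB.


RL = SL - 2*TL + Sb + 10*log10(A) = 231 - 2*63 + (-29) + 47 = 123

123 dB


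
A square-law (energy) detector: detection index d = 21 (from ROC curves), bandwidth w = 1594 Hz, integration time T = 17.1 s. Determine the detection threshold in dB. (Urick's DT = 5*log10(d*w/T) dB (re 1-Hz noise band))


DT = 5*log10(d*w/T) = 5*log10(21 * 1594 / 17.1) = 5*log10(1957.54) = 16.46

16.46 dB


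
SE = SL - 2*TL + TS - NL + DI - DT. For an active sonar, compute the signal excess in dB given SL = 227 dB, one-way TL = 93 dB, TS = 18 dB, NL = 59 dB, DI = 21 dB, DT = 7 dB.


14 dB


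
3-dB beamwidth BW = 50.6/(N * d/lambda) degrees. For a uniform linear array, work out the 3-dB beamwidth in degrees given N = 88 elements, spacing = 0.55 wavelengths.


BW = 50.6 / (88 * 0.55) = 50.6 / 48.4 = 1.05

1.05 deg


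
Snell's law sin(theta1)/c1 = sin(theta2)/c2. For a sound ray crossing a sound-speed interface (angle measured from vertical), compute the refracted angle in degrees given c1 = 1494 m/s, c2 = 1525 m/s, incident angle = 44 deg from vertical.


sin(theta2) = (c2/c1)*sin(theta1) = (1525/1494)*sin(44 deg) = 0.70907
theta2 = arcsin(0.70907) = 45.16

45.16 deg


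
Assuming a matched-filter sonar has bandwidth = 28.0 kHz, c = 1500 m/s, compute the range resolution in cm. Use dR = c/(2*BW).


dR = c/(2*BW) = 1500 / (2 * 28.0e3) = 0.0268 m = 2.68 cm

2.68 cm


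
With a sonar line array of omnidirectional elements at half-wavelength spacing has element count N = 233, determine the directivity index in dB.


DI = 10*log10(233) = 23.67

23.67 dB


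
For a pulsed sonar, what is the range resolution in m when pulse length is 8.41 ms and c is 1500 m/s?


dR = c*tau/2 = 1500 * 8.41e-3 / 2 = 6.3075

6.3075 m


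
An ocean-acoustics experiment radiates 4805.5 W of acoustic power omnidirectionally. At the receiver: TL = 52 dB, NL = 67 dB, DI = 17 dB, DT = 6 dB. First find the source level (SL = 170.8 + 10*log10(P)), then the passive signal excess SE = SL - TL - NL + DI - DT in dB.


Step 1: SL = 170.8 + 10*log10(4805.5) = 207.62 dB
Step 2: SE = SL - TL - NL + DI - DT = 207.62 - 52 - 67 + 17 - 6 = 99.62

99.62 dB


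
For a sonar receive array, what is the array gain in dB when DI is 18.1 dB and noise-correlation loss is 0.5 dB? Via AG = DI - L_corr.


AG = DI - L_corr = 18.1 - 0.5 = 17.6

17.6 dB


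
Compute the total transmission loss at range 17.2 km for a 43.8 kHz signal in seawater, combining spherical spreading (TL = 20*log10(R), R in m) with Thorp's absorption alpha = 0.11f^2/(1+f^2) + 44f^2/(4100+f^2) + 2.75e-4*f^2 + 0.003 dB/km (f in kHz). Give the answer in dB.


Step 1 (Thorp): alpha = 0.11*1918.44/(1+1918.44) + 44*1918.44/(4100+1918.44) + 2.75e-4*1918.44 + 0.003 = 14.666 dB/km
Step 2: TL_spread = 20*log10(17200) = 84.71 dB
Step 3: TL_abs = alpha*R = 14.666 * 17.2 = 252.26 dB
Step 4: TL_total = 84.71 + 252.26 = 336.97

336.97 dB


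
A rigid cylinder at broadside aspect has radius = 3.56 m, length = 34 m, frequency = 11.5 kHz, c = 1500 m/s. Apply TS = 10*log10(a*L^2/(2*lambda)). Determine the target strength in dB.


lambda = 1500/11500 = 0.13043 m
TS = 10*log10(3.56*34^2/(2*0.13043)) = 41.98

41.98 dB


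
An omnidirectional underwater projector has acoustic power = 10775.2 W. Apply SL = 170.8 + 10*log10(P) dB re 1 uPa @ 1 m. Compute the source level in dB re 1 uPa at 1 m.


SL = 170.8 + 10*log10(10775.2) = 170.8 + 40.32 = 211.12

211.12 dB


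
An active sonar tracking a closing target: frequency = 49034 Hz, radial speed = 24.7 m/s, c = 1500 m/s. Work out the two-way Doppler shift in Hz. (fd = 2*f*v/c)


fd = 2*f*v/c = 2 * 49034 * 24.7 / 1500 = 1614.85

1614.85 Hz


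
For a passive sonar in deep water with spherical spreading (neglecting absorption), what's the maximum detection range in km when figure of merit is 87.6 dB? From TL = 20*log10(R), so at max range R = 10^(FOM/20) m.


At max range FOM = TL, so 20*log10(R) = 87.6
R = 10^(87.6/20) = 23988.33 m = 23.99 km

23.99 km


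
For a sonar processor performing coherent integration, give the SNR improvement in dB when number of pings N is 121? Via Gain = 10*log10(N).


20.83 dB


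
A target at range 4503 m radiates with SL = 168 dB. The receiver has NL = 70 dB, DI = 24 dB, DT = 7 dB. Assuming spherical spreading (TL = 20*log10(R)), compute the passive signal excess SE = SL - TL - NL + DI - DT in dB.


Step 1: TL = 20*log10(4503) = 73.07 dB
Step 2: SE = 168 - 73.07 - 70 + 24 - 7 = 41.93

41.93 dB


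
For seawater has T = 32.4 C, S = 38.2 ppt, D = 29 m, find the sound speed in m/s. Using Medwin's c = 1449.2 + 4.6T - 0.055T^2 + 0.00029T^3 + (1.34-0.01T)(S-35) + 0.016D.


c = 1449.2 + 4.6*32.4 - 0.055*32.4^2 + 0.00029*32.4^3 + (1.34 - 0.01*32.4)*(38.2 - 35) + 0.016*29 = 1554.08

1554.08 m/s


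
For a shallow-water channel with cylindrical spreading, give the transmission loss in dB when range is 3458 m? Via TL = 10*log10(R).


TL = 10*log10(3458) = 35.39

35.39 dB


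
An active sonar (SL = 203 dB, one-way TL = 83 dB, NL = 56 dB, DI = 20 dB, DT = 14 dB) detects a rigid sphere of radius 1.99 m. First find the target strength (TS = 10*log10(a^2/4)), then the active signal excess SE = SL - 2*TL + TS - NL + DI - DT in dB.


Step 1: TS = 10*log10(1.99^2/4) = -0.04 dB
Step 2: SE = SL - 2*TL + TS - NL + DI - DT = 203 - 2*83 + (-0.04) - 56 + 20 - 14 = -13.04

-13.04 dB


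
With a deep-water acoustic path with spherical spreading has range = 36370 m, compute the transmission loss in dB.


TL = 20*log10(36370) = 91.21

91.21 dB


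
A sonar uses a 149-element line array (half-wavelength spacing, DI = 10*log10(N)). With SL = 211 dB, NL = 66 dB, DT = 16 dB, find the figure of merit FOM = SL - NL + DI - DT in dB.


Step 1: DI = 10*log10(149) = 21.73 dB
Step 2: FOM = SL - NL + DI - DT = 211 - 66 + 21.73 - 16 = 150.73

150.73 dB


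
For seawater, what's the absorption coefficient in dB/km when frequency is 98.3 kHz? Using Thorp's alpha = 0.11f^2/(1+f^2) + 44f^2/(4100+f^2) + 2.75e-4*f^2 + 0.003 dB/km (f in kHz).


f^2 = 9662.89
alpha = 0.11*9662.89/(1+9662.89) + 44*9662.89/(4100+9662.89) + 2.75e-4*9662.89 + 0.003 = 33.663

33.663 dB/km


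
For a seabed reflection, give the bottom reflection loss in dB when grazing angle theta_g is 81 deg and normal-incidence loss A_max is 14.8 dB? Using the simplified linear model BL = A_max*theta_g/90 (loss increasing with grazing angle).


13.32 dB


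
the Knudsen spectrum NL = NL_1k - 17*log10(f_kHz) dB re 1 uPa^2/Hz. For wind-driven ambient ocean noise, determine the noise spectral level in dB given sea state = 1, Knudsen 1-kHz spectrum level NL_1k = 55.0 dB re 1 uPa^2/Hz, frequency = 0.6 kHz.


58.77 dB


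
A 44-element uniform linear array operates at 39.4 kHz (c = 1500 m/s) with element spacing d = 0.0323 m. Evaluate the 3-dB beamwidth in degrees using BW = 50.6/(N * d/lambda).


1.36 deg


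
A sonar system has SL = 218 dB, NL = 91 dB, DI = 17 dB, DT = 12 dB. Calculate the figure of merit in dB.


132 dB


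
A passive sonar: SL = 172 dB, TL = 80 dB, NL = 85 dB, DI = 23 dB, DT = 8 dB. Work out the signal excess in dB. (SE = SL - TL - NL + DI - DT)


SE = SL - TL - NL + DI - DT = 172 - 80 - 85 + 23 - 8 = 22

22 dB


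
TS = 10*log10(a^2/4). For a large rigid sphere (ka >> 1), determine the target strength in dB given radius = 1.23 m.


TS = 10*log10(1.23^2 / 4) = 10*log10(0.378225) = -4.22

-4.22 dB


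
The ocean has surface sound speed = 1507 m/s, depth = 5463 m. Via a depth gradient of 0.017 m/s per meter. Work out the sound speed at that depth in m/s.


c = 1507 + 0.017 * 5463 = 1599.871

1599.871 m/s


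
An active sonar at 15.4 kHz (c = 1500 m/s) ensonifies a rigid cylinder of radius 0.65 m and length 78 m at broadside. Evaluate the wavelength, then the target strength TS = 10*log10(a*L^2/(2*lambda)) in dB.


Step 1: lambda = c/f = 1500/15400 = 0.0974 m
Step 2: TS = 10*log10(a*L^2/(2*lambda)) = 10*log10(0.65*78^2/(2*0.0974)) = 43.08

43.08 dB


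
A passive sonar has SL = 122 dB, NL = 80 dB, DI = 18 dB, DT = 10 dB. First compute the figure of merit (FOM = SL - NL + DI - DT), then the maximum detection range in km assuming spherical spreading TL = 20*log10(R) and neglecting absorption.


Step 1: FOM = SL - NL + DI - DT = 122 - 80 + 18 - 10 = 50 dB
Step 2: at max range FOM = TL = 20*log10(R), so R = 10^(50/20) = 316.23 m = 0.32 km

0.32 km


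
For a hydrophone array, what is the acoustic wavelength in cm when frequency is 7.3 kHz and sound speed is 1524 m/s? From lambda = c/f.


lambda = c/f = 1524 / 7300 = 0.2088 m = 20.88 cm

20.88 cm


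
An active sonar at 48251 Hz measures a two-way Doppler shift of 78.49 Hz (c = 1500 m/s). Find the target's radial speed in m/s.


From fd = 2*f*v/c, v = c*fd/(2*f) = 1500 * 78.49 / (2*48251) = 1.22

1.22 m/s


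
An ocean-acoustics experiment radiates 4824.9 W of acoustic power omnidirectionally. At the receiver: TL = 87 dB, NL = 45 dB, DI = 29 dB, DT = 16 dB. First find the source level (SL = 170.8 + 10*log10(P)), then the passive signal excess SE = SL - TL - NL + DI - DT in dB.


Step 1: SL = 170.8 + 10*log10(4824.9) = 207.63 dB
Step 2: SE = SL - TL - NL + DI - DT = 207.63 - 87 - 45 + 29 - 16 = 88.63

88.63 dB


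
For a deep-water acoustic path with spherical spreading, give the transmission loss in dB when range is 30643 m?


TL = 20*log10(30643) = 89.73

89.73 dB


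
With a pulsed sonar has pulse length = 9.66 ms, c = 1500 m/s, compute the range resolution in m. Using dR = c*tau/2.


7.245 m


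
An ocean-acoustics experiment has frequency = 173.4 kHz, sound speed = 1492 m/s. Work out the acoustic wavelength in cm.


0.86 cm


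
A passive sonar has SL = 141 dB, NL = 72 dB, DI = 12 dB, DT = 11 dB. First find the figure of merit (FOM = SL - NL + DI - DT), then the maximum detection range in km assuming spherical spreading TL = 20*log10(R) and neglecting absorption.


Step 1: FOM = SL - NL + DI - DT = 141 - 72 + 12 - 11 = 70 dB
Step 2: at max range FOM = TL = 20*log10(R), so R = 10^(70/20) = 3162.28 m = 3.16 km

3.16 km


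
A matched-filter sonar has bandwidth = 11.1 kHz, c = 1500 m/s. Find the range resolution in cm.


6.76 cm


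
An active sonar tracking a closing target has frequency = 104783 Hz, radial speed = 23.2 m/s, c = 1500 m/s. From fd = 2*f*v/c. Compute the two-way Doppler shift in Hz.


3241.29 Hz


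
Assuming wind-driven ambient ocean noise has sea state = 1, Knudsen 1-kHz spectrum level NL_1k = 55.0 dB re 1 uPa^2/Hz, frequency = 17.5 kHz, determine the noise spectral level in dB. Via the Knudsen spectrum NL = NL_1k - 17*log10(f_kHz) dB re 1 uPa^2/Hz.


NL = NL_1k - 17*log10(f_kHz) = 55.0 - 17*log10(17.5) = 55.0 - (21.13) = 33.87

33.87 dB


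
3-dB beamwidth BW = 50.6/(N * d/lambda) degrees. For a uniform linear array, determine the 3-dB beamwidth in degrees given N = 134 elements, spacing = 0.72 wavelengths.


0.52 deg


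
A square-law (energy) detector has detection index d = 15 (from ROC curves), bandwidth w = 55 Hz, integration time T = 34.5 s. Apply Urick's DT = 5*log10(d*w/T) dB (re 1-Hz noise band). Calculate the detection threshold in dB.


DT = 5*log10(d*w/T) = 5*log10(15 * 55 / 34.5) = 5*log10(23.91) = 6.89

6.89 dB


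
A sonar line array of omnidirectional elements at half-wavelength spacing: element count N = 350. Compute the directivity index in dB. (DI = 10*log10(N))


DI = 10*log10(350) = 25.44

25.44 dB


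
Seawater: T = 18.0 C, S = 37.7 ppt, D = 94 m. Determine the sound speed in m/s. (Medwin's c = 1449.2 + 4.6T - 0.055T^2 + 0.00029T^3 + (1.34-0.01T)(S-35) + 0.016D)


c = 1449.2 + 4.6*18.0 - 0.055*18.0^2 + 0.00029*18.0^3 + (1.34 - 0.01*18.0)*(37.7 - 35) + 0.016*94 = 1520.51

1520.51 m/s


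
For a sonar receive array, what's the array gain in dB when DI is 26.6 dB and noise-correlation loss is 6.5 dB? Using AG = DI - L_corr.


20.1 dB


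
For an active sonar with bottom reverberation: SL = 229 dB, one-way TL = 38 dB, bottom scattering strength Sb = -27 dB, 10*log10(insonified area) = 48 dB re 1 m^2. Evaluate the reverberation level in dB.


174 dB


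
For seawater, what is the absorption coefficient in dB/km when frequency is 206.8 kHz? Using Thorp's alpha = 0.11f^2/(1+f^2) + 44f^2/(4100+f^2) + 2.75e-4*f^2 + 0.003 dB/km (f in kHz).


f^2 = 42766.24
alpha = 0.11*42766.24/(1+42766.24) + 44*42766.24/(4100+42766.24) + 2.75e-4*42766.24 + 0.003 = 52.024

52.024 dB/km


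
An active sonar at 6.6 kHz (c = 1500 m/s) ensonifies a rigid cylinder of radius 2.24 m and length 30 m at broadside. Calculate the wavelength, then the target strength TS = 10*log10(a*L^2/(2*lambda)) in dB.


Step 1: lambda = c/f = 1500/6600 = 0.22727 m
Step 2: TS = 10*log10(a*L^2/(2*lambda)) = 10*log10(2.24*30^2/(2*0.22727)) = 36.47

36.47 dB


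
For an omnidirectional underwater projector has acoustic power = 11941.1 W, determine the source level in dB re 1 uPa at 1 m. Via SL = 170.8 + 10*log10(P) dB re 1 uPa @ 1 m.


SL = 170.8 + 10*log10(11941.1) = 170.8 + 40.77 = 211.57

211.57 dB


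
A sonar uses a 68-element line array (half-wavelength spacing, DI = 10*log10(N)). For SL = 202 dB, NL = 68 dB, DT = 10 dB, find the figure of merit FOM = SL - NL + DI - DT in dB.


142.33 dB


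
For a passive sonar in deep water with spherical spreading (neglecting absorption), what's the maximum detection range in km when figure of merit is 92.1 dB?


40.27 km


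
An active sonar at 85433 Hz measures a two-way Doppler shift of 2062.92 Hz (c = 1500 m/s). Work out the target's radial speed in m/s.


From fd = 2*f*v/c, v = c*fd/(2*f) = 1500 * 2062.92 / (2*85433) = 18.11

18.11 m/s


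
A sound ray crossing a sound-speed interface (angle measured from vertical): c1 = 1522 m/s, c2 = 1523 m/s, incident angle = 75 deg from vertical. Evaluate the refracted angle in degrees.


sin(theta2) = (c2/c1)*sin(theta1) = (1523/1522)*sin(75 deg) = 0.96656
theta2 = arcsin(0.96656) = 75.14

75.14 deg


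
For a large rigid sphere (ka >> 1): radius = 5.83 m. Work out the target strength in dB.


TS = 10*log10(5.83^2 / 4) = 10*log10(8.497225) = 9.29

9.29 dB


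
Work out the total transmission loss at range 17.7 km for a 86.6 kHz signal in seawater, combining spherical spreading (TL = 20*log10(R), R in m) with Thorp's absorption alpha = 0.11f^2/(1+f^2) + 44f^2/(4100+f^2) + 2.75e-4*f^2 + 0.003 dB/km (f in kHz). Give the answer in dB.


626.99 dB


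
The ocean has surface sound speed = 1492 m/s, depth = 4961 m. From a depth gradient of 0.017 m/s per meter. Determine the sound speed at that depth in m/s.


c = 1492 + 0.017 * 4961 = 1576.337

1576.337 m/s


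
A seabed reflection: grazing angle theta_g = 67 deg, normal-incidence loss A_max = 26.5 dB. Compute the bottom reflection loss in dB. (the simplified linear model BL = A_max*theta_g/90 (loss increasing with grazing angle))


19.73 dB


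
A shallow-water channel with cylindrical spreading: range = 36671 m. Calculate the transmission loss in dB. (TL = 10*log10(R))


45.64 dB


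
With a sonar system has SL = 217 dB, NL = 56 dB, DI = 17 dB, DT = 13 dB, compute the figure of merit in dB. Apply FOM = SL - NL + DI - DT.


FOM = SL - NL + DI - DT = 217 - 56 + 17 - 13 = 165

165 dB


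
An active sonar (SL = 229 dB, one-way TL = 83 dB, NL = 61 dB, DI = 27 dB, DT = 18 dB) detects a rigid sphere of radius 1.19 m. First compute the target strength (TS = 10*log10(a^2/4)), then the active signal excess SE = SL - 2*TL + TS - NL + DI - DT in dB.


Step 1: TS = 10*log10(1.19^2/4) = -4.51 dB
Step 2: SE = SL - 2*TL + TS - NL + DI - DT = 229 - 2*83 + (-4.51) - 61 + 27 - 18 = 6.49

6.49 dB


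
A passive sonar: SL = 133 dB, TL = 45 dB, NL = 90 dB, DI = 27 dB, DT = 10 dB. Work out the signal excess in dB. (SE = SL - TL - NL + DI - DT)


SE = SL - TL - NL + DI - DT = 133 - 45 - 90 + 27 - 10 = 15

15 dB


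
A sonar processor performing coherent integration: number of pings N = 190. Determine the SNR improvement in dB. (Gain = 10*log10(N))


Gain = 10*log10(190) = 22.79

22.79 dB


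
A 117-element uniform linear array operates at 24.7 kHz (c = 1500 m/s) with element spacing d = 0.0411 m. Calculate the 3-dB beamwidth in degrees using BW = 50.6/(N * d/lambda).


Step 1: lambda = 1500/24700 = 0.06073 m
Step 2: d/lambda = 0.0411/0.06073 = 0.6768
Step 3: BW = 50.6/(N * d/lambda) = 50.6/(117 * 0.6768) = 0.64

0.64 deg


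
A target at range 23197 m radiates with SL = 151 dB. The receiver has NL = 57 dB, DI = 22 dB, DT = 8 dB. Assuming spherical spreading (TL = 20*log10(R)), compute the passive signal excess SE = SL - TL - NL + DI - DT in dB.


20.69 dB


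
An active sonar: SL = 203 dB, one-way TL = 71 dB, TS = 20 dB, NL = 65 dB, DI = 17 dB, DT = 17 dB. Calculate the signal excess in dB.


SE = SL - 2*TL + TS - NL + DI - DT = 203 - 2*71 + (20) - 65 + 17 - 17 = 16

16 dB


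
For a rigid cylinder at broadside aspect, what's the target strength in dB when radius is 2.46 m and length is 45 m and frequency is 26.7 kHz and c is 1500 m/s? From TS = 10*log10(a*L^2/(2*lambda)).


lambda = 1500/26700 = 0.05618 m
TS = 10*log10(2.46*45^2/(2*0.05618)) = 46.47

46.47 dB


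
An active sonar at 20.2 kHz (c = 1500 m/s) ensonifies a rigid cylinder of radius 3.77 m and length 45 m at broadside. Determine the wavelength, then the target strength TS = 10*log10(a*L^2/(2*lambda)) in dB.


Step 1: lambda = c/f = 1500/20200 = 0.07426 m
Step 2: TS = 10*log10(a*L^2/(2*lambda)) = 10*log10(3.77*45^2/(2*0.07426)) = 47.11

47.11 dB
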